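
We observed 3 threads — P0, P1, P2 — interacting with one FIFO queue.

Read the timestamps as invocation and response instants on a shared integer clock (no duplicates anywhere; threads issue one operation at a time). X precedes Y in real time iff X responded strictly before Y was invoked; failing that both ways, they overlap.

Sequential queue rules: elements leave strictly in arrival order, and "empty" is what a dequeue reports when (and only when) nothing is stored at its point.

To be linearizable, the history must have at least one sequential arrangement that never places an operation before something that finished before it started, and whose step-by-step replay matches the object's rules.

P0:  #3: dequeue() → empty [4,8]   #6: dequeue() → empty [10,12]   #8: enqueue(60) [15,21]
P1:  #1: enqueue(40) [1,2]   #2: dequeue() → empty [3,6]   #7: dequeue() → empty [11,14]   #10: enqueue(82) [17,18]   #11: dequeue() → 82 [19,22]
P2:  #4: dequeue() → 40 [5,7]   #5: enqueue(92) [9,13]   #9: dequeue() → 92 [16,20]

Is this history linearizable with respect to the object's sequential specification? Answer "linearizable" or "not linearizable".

one valid linearization: #1, #4, #2, #3, #6, #7, #5, #9, #10, #8, #11
after step 1 (#1 enqueue(40)): queue <40>
after step 2 (#4 dequeue() → 40): queue <>
after step 3 (#2 dequeue() → empty): queue <>
after step 4 (#3 dequeue() → empty): queue <>
after step 5 (#6 dequeue() → empty): queue <>
after step 6 (#7 dequeue() → empty): queue <>
after step 7 (#5 enqueue(92)): queue <92>
after step 8 (#9 dequeue() → 92): queue <>
after step 9 (#10 enqueue(82)): queue <82>
after step 10 (#8 enqueue(60)): queue <82,60>
after step 11 (#11 dequeue() → 82): queue <60>

linearizable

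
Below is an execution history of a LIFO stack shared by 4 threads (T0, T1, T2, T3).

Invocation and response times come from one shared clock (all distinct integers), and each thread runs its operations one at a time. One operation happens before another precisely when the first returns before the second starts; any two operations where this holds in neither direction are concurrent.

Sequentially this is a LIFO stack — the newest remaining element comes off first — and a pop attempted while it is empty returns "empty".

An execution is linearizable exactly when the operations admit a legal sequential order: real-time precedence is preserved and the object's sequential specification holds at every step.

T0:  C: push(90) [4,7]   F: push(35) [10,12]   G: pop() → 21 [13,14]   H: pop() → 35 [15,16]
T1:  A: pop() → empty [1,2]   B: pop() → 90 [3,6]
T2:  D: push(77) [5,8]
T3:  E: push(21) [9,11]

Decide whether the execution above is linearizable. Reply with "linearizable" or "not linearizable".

one valid linearization: A, C, B, D, F, E, G, H
after step 1 (A pop() → empty): stack <>
after step 2 (C push(90)): stack <90>
after step 3 (B pop() → 90): stack <>
after step 4 (D push(77)): stack <77>
after step 5 (F push(35)): stack <77,35>
after step 6 (E push(21)): stack <77,35,21>
after step 7 (G pop() → 21): stack <77,35>
after step 8 (H pop() → 35): stack <77>

linearizable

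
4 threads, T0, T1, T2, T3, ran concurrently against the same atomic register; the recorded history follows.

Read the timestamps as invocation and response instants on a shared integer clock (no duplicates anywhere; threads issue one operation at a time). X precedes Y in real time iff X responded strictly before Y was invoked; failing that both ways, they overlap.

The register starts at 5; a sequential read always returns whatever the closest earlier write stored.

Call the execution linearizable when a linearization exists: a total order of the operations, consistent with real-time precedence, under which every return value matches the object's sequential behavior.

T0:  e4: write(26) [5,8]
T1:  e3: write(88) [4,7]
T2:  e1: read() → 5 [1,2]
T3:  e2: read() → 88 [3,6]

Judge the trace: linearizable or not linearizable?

linearizable

a witness: e1, e3, e2, e4
1. e1 read() → 5, leaving value 5
2. e3 write(88), leaving value 88
3. e2 read() → 88, leaving value 88
4. e4 write(26), leaving value 26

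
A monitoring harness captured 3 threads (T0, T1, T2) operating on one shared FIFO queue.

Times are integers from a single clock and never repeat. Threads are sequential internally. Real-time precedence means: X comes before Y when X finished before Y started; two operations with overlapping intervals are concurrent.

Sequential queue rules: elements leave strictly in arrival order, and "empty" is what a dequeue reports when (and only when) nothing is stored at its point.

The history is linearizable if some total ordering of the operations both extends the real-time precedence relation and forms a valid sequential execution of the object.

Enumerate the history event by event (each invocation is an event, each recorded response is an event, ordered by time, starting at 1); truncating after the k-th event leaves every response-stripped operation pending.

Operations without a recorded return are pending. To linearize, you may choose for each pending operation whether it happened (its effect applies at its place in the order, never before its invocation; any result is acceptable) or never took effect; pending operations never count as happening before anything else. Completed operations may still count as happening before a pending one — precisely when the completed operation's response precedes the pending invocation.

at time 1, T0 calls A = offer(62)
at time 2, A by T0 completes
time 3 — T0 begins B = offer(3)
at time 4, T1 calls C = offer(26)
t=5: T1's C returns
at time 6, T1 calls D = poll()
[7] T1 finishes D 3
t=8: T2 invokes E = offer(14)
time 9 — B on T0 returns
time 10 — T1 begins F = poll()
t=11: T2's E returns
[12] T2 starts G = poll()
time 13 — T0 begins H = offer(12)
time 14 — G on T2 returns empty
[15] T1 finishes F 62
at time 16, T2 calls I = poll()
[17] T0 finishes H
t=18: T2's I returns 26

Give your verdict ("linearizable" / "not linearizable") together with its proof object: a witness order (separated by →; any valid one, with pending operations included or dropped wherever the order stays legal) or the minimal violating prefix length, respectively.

cut after 6 events: linearizable; cut after 7 events (D responds, time 7): not linearizable
exhaustive check: the 3 completed FIFO queue ops admit one real-time order; illegal
include/drop combinations of the 1 pending operation (B) were all tried; none helps
for example A, C, D (pending dropped) fails at step 3: D poll() → 3 is not legal there

not linearizable — minimal violating prefix: 7 events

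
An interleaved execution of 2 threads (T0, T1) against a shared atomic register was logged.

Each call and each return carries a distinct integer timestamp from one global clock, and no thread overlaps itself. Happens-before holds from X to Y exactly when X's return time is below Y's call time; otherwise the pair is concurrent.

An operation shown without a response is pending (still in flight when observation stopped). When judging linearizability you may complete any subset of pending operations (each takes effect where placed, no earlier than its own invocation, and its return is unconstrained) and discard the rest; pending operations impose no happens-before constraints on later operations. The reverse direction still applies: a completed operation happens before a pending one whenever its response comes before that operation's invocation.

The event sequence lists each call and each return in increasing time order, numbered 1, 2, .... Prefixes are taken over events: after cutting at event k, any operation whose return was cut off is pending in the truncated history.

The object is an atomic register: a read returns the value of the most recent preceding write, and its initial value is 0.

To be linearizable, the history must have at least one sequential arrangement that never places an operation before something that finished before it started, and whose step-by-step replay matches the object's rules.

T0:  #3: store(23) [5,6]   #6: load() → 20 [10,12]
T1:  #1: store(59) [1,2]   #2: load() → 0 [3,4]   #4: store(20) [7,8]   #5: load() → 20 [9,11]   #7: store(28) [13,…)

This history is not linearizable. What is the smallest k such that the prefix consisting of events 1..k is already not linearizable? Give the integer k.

4

events 1..3 are linearizable; a witness order is #1:
step 1: #1 store(59) — value 59
with event 4 included (#2 responding at time 4), all real-time-consistent orders fail
e.g. #1, #2: illegal at step 2, since #2 load() → 0 cannot apply there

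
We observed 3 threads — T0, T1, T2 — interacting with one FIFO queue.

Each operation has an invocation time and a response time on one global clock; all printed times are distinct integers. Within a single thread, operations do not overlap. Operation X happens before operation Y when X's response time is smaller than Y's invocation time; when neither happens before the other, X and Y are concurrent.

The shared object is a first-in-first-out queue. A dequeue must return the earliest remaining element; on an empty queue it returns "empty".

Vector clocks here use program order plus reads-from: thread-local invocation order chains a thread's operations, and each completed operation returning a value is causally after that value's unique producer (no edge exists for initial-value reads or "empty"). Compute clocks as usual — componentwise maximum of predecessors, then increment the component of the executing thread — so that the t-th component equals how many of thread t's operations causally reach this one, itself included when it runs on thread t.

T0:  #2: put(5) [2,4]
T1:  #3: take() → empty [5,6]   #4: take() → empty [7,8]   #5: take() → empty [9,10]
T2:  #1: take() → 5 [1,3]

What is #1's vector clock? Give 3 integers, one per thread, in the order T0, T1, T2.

invoked at 5, #3 has no predecessors; its own T1 bump gives (0, 1, 0)
invoked at 2, #2 has no predecessors; its own T0 bump gives (1, 0, 0)
from VC(#3)=(0, 1, 0), #4 (invoked 7) maxes components and bumps T1 → (0, 2, 0)
from VC(#2)=(1, 0, 0), #1 (invoked 1) maxes components and bumps T2 → (1, 0, 1)
from VC(#4)=(0, 2, 0), #5 (invoked 9) maxes components and bumps T1 → (0, 3, 0)
target: VC(#1) = (1, 0, 1)

(1, 0, 1)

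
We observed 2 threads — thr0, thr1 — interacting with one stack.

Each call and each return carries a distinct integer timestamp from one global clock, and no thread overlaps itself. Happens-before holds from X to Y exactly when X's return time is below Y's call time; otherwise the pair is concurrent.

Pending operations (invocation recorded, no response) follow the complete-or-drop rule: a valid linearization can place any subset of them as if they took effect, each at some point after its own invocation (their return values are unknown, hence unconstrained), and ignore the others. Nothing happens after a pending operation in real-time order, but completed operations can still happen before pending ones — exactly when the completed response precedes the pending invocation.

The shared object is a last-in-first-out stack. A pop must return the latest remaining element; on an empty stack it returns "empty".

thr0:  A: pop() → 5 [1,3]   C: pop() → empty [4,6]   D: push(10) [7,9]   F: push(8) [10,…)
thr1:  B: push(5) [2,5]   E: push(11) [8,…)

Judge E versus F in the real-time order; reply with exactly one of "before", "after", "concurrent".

concurrent

E spans [8,…), F spans [10,…)
the intervals overlap in both directions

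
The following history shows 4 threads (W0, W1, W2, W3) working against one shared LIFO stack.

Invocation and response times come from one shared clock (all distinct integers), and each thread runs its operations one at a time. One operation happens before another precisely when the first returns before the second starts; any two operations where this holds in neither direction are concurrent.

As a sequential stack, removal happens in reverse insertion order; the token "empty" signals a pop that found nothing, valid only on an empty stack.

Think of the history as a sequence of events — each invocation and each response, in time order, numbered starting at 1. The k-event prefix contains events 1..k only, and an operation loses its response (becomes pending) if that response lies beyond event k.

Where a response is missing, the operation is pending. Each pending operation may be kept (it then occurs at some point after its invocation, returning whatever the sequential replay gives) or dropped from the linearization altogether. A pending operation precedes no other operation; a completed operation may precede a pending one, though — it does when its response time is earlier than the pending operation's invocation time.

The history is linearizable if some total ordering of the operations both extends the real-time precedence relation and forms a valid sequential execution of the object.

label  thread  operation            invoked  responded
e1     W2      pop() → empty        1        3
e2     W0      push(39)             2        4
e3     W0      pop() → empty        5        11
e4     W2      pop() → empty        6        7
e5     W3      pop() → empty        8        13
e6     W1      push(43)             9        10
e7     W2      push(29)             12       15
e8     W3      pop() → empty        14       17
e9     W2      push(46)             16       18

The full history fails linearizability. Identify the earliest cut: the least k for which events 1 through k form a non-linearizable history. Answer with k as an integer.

11

one valid order for events 1..10 is e1, e2, e3, e4, e5, e6:
after step 1 (e1 pop() → empty): stack <>
after step 2 (e2 push(39)): stack <39>
after step 3 (e3 pop() (pending, included)): stack <>
after step 4 (e4 pop() → empty): stack <>
after step 5 (e5 pop() (pending, included)): stack <>
after step 6 (e6 push(43)): stack <43>
event 11 — e3's response, time 11 — after it, nothing linearizes
every completion of the 1 pending operation (e5) was checked; none linearizes
one such order, e1, e2, e3, e4, e6 (pending dropped), breaks at step 3 where e3 pop() → empty is illegal
one such order, e1, e2, e4, e3, e6 (pending dropped), breaks at step 3 where e4 pop() → empty is illegal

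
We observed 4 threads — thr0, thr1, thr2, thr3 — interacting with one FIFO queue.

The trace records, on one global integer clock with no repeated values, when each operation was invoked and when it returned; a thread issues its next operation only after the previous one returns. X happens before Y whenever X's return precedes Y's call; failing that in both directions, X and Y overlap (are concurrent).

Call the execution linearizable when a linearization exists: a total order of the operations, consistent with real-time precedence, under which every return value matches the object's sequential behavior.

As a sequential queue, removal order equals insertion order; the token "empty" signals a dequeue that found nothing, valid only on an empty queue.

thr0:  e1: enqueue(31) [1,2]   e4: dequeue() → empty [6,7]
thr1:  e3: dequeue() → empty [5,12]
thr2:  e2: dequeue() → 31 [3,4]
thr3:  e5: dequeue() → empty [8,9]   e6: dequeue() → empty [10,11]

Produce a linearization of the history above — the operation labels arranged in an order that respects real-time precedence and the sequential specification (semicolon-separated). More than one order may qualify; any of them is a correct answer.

e1; e2; e3; e4; e5; e6

after step 1 (e1 enqueue(31)): queue <31>
after step 2 (e2 dequeue() → 31): queue <>
after step 3 (e3 dequeue() → empty): queue <>
after step 4 (e4 dequeue() → empty): queue <>
after step 5 (e5 dequeue() → empty): queue <>
after step 6 (e6 dequeue() → empty): queue <>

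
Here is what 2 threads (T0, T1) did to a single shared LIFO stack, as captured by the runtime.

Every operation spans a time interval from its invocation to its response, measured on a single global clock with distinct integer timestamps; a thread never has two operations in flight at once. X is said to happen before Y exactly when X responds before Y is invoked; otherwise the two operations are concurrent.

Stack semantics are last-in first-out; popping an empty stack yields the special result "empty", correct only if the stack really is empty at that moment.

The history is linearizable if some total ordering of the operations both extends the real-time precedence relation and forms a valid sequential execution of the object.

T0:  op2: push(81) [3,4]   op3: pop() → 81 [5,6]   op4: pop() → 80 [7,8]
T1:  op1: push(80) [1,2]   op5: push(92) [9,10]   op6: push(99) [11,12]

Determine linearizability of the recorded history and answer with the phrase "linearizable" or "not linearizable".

a witness: op1, op2, op3, op4, op5, op6
1. op1 push(80), leaving stack <80>
2. op2 push(81), leaving stack <80,81>
3. op3 pop() → 81, leaving stack <80>
4. op4 pop() → 80, leaving stack <>
5. op5 push(92), leaving stack <92>
6. op6 push(99), leaving stack <92,99>

linearizable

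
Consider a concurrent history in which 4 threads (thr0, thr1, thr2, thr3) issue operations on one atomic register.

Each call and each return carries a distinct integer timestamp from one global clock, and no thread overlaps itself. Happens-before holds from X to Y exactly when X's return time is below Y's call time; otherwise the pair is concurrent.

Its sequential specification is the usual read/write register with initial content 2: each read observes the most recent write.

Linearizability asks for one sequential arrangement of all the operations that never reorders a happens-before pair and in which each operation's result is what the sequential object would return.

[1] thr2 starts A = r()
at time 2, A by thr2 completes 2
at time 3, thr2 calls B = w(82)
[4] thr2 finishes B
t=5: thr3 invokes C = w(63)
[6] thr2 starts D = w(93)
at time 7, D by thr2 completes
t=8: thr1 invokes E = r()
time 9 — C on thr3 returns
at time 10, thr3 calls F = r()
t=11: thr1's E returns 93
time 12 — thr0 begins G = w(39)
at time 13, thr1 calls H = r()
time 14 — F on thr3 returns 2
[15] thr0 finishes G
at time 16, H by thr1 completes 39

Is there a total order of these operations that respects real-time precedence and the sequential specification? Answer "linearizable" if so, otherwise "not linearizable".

already the first 14 events (up to F's response at time 14) admit no linearization; the first 13 still do
6 completed operations, 5 real-time-consistent orders — every atomic register replay fails
including or dropping the 2 pending operations (G, H) in any combination fails
one such order, A, B, C, D, E, F (pending dropped), breaks at step 6 where F r() → 2 is illegal
one such order, A, B, C, D, F, E (pending dropped), breaks at step 5 where F r() → 2 is illegal

not linearizable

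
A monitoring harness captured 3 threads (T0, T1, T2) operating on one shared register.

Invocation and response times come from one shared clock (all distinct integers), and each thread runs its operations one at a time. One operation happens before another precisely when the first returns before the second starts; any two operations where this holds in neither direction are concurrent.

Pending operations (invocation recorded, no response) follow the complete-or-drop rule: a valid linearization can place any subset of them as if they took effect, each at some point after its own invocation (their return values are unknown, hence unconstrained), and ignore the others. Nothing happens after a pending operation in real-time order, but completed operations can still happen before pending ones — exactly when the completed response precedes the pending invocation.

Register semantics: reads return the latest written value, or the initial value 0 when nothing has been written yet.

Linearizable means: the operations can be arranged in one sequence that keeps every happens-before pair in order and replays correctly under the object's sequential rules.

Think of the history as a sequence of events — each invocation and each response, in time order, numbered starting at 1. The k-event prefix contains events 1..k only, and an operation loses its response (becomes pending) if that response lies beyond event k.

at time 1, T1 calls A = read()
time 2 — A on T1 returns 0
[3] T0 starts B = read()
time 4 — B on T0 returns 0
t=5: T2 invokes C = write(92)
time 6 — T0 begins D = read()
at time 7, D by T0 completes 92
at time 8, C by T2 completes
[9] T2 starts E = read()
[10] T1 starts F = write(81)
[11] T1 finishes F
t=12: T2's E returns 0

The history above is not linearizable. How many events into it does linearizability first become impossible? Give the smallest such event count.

12

events 1..11 are still linearizable — one witness is A, B, C, D, E, F:
after step 1 (A read() → 0): value 0
after step 2 (B read() → 0): value 0
after step 3 (C write(92)): value 92
after step 4 (D read() → 92): value 92
after step 5 (E read() (pending, included)): value 92
after step 6 (F write(81)): value 81
with event 12 included (E responding at time 12), all real-time-consistent orders fail
one such order, A, B, C, D, E, F, breaks at step 5 where E read() → 0 is illegal
one such order, A, B, C, D, F, E, breaks at step 6 where E read() → 0 is illegal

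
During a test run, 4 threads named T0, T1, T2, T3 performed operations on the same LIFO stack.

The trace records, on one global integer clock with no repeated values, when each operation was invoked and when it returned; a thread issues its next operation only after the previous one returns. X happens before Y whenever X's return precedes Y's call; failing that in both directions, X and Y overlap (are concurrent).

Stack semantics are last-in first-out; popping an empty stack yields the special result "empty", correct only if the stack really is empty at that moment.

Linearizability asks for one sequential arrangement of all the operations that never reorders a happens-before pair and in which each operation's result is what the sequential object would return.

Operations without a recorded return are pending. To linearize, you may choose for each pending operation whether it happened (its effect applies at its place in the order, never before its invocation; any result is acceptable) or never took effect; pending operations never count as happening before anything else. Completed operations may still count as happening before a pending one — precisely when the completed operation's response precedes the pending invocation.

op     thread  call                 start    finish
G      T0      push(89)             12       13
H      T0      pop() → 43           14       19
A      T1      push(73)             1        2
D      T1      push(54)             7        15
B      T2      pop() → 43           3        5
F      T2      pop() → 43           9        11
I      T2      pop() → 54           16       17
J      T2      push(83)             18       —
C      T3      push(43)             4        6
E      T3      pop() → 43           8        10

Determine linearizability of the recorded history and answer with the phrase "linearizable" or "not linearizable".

not linearizable

prefix check: 1..9 passes, 1..10 fails once E's time-10 response joins
real-time-consistent orders of the 4 completed operations: 2 — all fail the LIFO stack replay
including or dropping the 2 pending operations (D, F) in any combination fails
for example A, B, C, E (pending dropped) fails at step 2: B pop() → 43 is not legal there
for example A, C, B, E (pending dropped) fails at step 4: E pop() → 43 is not legal there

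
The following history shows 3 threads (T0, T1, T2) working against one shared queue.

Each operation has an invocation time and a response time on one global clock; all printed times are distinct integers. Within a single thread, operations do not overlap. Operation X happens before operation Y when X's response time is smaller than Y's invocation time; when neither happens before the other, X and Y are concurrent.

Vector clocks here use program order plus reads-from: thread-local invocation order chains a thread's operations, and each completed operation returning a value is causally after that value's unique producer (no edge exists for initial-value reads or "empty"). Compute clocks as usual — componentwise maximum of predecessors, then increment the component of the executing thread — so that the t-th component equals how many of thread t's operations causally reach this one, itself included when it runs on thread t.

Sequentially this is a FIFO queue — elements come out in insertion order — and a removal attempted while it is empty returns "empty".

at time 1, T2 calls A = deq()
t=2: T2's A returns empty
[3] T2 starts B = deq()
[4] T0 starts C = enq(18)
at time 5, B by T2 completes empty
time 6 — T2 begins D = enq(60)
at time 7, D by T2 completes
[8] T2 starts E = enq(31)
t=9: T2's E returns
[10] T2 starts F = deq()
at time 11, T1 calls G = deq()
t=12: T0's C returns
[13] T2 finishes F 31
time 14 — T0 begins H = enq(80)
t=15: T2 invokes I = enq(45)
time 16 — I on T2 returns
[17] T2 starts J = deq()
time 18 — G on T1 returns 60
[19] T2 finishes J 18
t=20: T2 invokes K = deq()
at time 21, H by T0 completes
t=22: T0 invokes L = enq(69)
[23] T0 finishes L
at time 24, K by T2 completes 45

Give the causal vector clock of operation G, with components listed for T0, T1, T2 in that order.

(0, 1, 3)

no predecessors for A (invoked 1): T2 increments from zero → (0, 0, 1)
no predecessors for C (invoked 4): T0 increments from zero → (1, 0, 0)
from VC(A)=(0, 0, 1), B (invoked 3) maxes components and bumps T2 → (0, 0, 2)
from VC(C)=(1, 0, 0), H (invoked 14) maxes components and bumps T0 → (2, 0, 0)
from VC(B)=(0, 0, 2), D (invoked 6) maxes components and bumps T2 → (0, 0, 3)
from VC(H)=(2, 0, 0), L (invoked 22) maxes components and bumps T0 → (3, 0, 0)
from VC(D)=(0, 0, 3), E (invoked 8) maxes components and bumps T2 → (0, 0, 4)
from VC(D)=(0, 0, 3), G (invoked 11) maxes components and bumps T1 → (0, 1, 3)
from VC(E)=(0, 0, 4), F (invoked 10) maxes components and bumps T2 → (0, 0, 5)
from VC(F)=(0, 0, 5), I (invoked 15) maxes components and bumps T2 → (0, 0, 6)
from VC(C)=(1, 0, 0), VC(I)=(0, 0, 6), J (invoked 17) maxes components and bumps T2 → (1, 0, 7)
from VC(I)=(0, 0, 6), VC(J)=(1, 0, 7), K (invoked 20) maxes components and bumps T2 → (1, 0, 8)
target: VC(G) = (0, 1, 3)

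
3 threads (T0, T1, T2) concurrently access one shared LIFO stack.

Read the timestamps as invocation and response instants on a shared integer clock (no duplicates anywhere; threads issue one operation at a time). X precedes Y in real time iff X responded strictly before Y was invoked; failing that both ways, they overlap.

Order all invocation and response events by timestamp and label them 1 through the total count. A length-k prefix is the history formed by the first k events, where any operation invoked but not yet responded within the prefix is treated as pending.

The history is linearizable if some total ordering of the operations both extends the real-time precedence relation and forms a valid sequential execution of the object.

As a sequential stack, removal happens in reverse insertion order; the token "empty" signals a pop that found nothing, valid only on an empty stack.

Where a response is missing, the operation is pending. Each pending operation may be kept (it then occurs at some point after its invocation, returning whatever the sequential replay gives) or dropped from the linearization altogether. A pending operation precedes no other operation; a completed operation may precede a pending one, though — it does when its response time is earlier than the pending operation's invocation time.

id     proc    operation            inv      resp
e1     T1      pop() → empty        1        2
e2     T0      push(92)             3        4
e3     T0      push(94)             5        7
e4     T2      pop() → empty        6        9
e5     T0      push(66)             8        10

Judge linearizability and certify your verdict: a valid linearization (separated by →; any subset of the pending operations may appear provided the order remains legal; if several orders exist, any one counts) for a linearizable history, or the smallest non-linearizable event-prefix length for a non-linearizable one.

through event 8 a valid linearization exists; event 9 (e4 responding at time 9) ends that
no legal order exists: 2 real-time-consistent candidates over 4 completed LIFO stack operations, all rejected
every completion of the 1 pending operation (e5) was checked; none linearizes
e.g. e1, e2, e3, e4 (pending dropped): illegal at step 4, since e4 pop() → empty cannot apply there
e.g. e1, e2, e4, e3 (pending dropped): illegal at step 3, since e4 pop() → empty cannot apply there

not linearizable — minimal violating prefix: 9 events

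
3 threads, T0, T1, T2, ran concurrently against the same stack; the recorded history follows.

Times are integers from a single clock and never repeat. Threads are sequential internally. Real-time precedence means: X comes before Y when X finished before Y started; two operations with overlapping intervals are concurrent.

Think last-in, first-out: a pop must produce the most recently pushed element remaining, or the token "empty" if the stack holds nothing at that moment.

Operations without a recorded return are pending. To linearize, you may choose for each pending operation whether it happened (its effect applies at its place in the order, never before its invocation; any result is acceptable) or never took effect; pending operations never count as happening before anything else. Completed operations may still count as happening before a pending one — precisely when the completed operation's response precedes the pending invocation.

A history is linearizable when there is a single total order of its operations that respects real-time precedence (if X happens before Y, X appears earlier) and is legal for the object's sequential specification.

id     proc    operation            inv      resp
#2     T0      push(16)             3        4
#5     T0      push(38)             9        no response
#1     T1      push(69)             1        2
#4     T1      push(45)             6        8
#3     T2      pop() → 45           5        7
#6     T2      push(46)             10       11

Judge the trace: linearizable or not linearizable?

witness order: #1, #2, #4, #3, #5, #6
1. #1 push(69), leaving stack <69>
2. #2 push(16), leaving stack <69,16>
3. #4 push(45), leaving stack <69,16,45>
4. #3 pop() → 45, leaving stack <69,16>
5. #5 push(38) (pending, included), leaving stack <69,16,38>
6. #6 push(46), leaving stack <69,16,38,46>

linearizable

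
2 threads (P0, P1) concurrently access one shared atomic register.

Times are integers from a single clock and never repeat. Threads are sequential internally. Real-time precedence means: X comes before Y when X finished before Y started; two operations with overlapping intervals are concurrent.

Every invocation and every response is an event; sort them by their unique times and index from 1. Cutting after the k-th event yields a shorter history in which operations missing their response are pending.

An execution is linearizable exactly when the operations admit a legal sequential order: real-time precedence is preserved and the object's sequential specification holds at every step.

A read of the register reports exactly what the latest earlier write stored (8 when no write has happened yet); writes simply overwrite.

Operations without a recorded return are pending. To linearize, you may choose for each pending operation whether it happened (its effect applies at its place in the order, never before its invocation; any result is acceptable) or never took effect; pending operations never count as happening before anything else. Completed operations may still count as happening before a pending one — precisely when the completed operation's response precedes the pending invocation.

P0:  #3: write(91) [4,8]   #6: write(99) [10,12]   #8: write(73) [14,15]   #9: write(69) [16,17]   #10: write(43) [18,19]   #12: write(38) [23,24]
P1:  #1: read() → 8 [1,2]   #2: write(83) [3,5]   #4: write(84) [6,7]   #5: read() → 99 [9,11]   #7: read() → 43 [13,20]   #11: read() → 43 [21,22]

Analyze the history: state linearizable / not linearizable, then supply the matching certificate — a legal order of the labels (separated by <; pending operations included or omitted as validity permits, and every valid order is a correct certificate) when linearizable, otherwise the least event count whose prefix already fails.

linearizable — witness: #1 < #2 < #3 < #4 < #6 < #5 < #8 < #9 < #10 < #7 < #11 < #12

after step 1 (#1 read() → 8): value 8
after step 2 (#2 write(83)): value 83
after step 3 (#3 write(91)): value 91
after step 4 (#4 write(84)): value 84
after step 5 (#6 write(99)): value 99
after step 6 (#5 read() → 99): value 99
after step 7 (#8 write(73)): value 73
after step 8 (#9 write(69)): value 69
after step 9 (#10 write(43)): value 43
after step 10 (#7 read() → 43): value 43
after step 11 (#11 read() → 43): value 43
after step 12 (#12 write(38)): value 38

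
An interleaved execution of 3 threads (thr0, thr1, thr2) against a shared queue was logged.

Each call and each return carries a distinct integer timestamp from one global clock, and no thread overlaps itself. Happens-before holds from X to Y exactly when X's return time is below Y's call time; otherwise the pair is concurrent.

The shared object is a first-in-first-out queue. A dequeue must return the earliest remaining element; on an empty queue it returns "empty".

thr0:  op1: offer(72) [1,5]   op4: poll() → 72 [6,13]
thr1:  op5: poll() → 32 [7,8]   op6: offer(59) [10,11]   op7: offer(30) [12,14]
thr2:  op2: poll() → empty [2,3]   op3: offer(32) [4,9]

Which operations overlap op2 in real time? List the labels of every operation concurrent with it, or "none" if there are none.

overlap test against op2 [2,3]: concurrent iff the interval meets 2..3
op1 [1,5]: concurrent
op3 [4,9]: after
op4 [6,13]: after
op5 [7,8]: after
op6 [10,11]: after
op7 [12,14]: after

op1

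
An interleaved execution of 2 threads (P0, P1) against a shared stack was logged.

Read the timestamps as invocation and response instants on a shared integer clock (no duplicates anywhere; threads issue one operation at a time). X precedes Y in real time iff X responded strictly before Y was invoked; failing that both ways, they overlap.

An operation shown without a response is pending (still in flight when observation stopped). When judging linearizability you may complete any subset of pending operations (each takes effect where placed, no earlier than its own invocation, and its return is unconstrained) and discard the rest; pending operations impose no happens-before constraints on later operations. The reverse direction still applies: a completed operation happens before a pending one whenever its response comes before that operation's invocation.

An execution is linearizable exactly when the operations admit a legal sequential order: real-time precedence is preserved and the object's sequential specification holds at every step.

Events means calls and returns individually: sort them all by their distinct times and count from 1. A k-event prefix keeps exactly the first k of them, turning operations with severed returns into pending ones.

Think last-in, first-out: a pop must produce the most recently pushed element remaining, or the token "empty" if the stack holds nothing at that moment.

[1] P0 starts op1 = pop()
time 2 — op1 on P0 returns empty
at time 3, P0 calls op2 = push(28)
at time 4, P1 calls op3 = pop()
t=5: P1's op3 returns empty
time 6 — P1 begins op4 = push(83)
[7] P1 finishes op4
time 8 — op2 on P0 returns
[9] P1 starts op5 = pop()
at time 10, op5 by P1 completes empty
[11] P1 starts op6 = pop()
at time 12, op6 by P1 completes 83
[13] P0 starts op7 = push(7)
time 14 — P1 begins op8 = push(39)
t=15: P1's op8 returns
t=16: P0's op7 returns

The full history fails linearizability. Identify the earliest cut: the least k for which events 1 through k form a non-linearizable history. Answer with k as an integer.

10

events 1..9 are linearizable; a witness order is op1, op3, op2, op4:
1. op1 pop() → empty, leaving stack <>
2. op3 pop() → empty, leaving stack <>
3. op2 push(28), leaving stack <28>
4. op4 push(83), leaving stack <28,83>
event 10 — op5's response, time 10 — after it, nothing linearizes
sample order op1, op2, op3, op4, op5 stalls at step 3 — op3 pop() → empty has no legal effect
sample order op1, op3, op2, op4, op5 stalls at step 5 — op5 pop() → empty has no legal effect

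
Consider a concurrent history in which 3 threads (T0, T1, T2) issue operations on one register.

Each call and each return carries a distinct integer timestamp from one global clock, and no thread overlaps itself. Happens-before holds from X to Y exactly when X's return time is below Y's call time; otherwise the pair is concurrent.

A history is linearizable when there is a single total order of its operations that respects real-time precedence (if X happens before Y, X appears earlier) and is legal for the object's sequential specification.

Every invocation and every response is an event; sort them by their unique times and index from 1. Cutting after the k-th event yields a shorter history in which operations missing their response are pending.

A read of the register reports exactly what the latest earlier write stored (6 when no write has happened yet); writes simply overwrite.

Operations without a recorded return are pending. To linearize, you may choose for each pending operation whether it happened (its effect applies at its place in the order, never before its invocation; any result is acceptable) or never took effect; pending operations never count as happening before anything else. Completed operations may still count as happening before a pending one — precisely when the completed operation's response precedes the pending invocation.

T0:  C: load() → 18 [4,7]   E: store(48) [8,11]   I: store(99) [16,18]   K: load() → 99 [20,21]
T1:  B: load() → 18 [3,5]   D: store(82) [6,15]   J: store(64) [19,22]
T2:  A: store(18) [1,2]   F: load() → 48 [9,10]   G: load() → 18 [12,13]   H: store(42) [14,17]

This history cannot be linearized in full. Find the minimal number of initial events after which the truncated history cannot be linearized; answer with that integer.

events 1..12 are linearizable, e.g. via A, B, C, D, E, F:
1. A store(18), leaving value 18
2. B load() → 18, leaving value 18
3. C load() → 18, leaving value 18
4. D store(82) (pending, included), leaving value 82
5. E store(48), leaving value 48
6. F load() → 48, leaving value 48
once event 13 joins (G's response, time 13), exhaustive search finds no witness
no escape via the 1 pending operation (D): every completion choice fails
for example A, B, C, E, F, G (pending dropped) fails at step 6: G load() → 18 is not legal there
for example A, B, C, F, E, G (pending dropped) fails at step 4: F load() → 48 is not legal there

13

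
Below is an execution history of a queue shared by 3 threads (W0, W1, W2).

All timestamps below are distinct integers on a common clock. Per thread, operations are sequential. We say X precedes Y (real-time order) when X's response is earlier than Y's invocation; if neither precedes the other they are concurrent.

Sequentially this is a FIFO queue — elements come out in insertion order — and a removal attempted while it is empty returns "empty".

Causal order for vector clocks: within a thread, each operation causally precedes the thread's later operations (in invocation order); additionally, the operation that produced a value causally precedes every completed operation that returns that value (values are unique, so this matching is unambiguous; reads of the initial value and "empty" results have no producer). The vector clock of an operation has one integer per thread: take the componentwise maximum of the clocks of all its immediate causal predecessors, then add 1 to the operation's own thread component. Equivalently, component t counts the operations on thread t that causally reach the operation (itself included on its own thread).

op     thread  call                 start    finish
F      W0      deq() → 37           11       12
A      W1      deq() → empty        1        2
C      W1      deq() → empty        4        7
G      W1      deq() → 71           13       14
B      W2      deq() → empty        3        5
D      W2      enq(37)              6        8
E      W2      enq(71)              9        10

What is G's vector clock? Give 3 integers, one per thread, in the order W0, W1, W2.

root op B, invoked 3: fresh clock plus W2's own tick → (0, 0, 1)
root op A, invoked 1: fresh clock plus W1's own tick → (0, 1, 0)
merge at D (invoked 6): VC(B)=(0, 0, 1), own-thread bump on W2 → (0, 0, 2)
merge at C (invoked 4): VC(A)=(0, 1, 0), own-thread bump on W1 → (0, 2, 0)
merge at E (invoked 9): VC(D)=(0, 0, 2), own-thread bump on W2 → (0, 0, 3)
merge at F (invoked 11): VC(D)=(0, 0, 2), own-thread bump on W0 → (1, 0, 2)
merge at G (invoked 13): VC(C)=(0, 2, 0), VC(E)=(0, 0, 3), own-thread bump on W1 → (0, 3, 3)
target: VC(G) = (0, 3, 3)

(0, 3, 3)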